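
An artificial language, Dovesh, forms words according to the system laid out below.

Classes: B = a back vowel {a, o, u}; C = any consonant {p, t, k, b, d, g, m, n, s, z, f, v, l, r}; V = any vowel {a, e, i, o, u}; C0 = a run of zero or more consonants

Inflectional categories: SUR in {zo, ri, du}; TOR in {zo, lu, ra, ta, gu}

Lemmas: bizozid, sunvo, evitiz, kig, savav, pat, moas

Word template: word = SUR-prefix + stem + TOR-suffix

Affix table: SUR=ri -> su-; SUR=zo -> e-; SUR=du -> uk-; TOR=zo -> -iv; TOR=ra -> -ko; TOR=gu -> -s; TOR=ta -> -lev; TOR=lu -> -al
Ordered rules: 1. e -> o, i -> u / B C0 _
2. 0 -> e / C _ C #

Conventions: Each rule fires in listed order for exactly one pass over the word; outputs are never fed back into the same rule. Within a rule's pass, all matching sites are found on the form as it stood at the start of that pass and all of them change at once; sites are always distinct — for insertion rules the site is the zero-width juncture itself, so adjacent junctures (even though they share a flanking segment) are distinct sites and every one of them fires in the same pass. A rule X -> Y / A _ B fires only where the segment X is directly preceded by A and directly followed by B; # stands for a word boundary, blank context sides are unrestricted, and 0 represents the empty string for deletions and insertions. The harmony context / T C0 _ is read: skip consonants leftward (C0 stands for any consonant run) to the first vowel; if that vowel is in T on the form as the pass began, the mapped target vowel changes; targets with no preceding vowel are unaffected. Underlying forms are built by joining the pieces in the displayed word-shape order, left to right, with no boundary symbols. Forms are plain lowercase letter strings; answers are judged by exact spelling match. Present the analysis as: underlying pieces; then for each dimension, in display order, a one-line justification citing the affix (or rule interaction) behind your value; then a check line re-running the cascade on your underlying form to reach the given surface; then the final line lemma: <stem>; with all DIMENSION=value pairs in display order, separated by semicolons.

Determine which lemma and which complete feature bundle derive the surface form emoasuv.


underlying: e-moas-iv
SUR=zo - signalled by the affix e-
TOR=zo - signalled by the affix -iv
check: emoasiv -> emoasuv -> emoasuv
lemma: moas; SUR=zo; TOR=zo


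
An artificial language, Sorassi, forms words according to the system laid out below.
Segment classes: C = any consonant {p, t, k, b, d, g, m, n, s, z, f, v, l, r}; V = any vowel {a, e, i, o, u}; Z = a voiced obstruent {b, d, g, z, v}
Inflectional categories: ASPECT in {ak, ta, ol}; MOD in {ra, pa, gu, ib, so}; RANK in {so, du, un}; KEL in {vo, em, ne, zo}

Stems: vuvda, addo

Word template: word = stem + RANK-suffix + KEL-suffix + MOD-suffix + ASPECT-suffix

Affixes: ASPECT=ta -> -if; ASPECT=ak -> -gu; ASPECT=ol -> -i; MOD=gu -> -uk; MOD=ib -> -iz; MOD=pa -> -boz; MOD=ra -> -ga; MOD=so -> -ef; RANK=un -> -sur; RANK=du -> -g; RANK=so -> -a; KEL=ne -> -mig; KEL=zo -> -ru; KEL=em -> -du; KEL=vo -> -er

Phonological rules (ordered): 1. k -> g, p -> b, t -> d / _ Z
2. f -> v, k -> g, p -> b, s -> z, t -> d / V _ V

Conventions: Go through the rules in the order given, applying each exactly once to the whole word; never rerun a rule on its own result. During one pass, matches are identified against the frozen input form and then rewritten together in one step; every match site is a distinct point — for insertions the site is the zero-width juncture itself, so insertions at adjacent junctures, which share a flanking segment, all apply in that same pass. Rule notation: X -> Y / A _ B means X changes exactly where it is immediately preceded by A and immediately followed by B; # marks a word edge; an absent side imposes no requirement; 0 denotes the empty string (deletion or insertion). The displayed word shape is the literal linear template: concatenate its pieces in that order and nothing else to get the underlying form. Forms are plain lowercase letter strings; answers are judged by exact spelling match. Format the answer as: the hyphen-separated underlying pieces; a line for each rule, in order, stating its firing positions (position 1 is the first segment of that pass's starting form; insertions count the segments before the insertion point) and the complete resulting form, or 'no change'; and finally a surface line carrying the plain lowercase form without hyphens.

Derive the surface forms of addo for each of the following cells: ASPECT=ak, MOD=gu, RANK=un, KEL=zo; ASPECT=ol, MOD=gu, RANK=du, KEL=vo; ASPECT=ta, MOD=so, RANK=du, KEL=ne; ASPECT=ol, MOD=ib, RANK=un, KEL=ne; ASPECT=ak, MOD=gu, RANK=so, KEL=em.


cell ASPECT=ak, MOD=gu, RANK=un, KEL=zo:
underlying: addo-sur-ru-uk-gu
1. k -> g, p -> b, t -> d / _ Z: fires at position(s) 11: addosurruuggu
2. f -> v, k -> g, p -> b, s -> z, t -> d / V _ V: fires at position(s) 5: addozurruuggu
surface: addozurruuggu

cell ASPECT=ol, MOD=gu, RANK=du, KEL=vo:
underlying: addo-g-er-uk-i
1. k -> g, p -> b, t -> d / _ Z: no change
2. f -> v, k -> g, p -> b, s -> z, t -> d / V _ V: fires at position(s) 9: addogerugi
surface: addogerugi

cell ASPECT=ta, MOD=so, RANK=du, KEL=ne:
underlying: addo-g-mig-ef-if
1. k -> g, p -> b, t -> d / _ Z: no change
2. f -> v, k -> g, p -> b, s -> z, t -> d / V _ V: fires at position(s) 10: addogmigevif
surface: addogmigevif

cell ASPECT=ol, MOD=ib, RANK=un, KEL=ne:
underlying: addo-sur-mig-iz-i
1. k -> g, p -> b, t -> d / _ Z: no change
2. f -> v, k -> g, p -> b, s -> z, t -> d / V _ V: fires at position(s) 5: addozurmigizi
surface: addozurmigizi

cell ASPECT=ak, MOD=gu, RANK=so, KEL=em:
underlying: addo-a-du-uk-gu
1. k -> g, p -> b, t -> d / _ Z: fires at position(s) 9: addoaduuggu
2. f -> v, k -> g, p -> b, s -> z, t -> d / V _ V: no change
surface: addoaduuggu


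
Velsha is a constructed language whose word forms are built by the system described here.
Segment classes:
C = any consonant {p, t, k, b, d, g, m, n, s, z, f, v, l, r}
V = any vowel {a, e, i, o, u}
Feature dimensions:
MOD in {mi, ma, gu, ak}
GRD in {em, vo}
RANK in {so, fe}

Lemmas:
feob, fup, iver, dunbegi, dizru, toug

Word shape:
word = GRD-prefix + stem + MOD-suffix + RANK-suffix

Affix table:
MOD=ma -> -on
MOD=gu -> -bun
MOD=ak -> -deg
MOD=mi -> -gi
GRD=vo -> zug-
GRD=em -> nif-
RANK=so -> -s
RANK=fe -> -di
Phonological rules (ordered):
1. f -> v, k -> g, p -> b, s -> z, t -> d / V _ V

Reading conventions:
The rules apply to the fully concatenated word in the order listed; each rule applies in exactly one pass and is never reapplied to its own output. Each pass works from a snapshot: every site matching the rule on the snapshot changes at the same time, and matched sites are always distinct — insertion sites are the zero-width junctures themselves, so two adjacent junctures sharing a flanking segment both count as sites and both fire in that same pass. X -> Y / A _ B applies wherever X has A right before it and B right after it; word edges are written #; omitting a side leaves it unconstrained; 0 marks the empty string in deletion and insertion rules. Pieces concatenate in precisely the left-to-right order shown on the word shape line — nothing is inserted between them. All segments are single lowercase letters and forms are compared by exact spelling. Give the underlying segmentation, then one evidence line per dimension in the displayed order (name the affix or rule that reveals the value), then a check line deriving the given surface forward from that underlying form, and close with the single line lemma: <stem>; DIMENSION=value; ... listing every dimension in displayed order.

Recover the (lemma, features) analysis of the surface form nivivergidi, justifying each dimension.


underlying: nif-iver-gi-di
MOD=mi - signalled by the affix -gi
GRD=em - signalled by the affix nif-
RANK=fe - signalled by the affix -di
check: nifivergidi -> nivivergidi
lemma: iver; MOD=mi; GRD=em; RANK=fe


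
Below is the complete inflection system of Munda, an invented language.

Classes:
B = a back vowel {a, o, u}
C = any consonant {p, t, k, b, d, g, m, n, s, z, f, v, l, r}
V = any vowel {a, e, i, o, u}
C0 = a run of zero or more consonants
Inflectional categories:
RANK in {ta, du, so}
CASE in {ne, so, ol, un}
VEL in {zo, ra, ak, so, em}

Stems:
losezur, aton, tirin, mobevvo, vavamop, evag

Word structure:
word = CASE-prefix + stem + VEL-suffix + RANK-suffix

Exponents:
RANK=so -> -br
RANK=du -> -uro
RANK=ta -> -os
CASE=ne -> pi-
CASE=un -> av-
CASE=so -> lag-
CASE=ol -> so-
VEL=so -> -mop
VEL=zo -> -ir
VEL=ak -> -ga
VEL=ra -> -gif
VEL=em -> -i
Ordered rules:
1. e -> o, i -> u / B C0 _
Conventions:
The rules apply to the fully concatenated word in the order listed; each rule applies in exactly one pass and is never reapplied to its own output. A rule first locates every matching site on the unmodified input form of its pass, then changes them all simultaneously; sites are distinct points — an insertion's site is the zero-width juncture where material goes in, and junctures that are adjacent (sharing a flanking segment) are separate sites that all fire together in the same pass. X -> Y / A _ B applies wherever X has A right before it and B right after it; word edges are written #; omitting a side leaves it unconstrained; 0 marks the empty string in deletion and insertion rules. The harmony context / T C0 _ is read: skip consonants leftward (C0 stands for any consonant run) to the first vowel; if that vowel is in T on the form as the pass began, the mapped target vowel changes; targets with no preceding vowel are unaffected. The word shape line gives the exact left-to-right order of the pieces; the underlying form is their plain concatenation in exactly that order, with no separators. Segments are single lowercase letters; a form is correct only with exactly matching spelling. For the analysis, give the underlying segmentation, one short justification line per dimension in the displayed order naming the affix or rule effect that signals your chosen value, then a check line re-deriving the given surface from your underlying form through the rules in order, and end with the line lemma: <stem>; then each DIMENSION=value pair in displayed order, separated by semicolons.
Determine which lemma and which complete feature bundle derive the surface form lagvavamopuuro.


underlying: lag-vavamop-i-uro
RANK=du - signalled by the affix -uro
CASE=so - signalled by the affix lag-
VEL=em - signalled by the affix -i
check: lagvavamopiuro -> lagvavamopuuro
lemma: vavamop; RANK=du; CASE=so; VEL=em


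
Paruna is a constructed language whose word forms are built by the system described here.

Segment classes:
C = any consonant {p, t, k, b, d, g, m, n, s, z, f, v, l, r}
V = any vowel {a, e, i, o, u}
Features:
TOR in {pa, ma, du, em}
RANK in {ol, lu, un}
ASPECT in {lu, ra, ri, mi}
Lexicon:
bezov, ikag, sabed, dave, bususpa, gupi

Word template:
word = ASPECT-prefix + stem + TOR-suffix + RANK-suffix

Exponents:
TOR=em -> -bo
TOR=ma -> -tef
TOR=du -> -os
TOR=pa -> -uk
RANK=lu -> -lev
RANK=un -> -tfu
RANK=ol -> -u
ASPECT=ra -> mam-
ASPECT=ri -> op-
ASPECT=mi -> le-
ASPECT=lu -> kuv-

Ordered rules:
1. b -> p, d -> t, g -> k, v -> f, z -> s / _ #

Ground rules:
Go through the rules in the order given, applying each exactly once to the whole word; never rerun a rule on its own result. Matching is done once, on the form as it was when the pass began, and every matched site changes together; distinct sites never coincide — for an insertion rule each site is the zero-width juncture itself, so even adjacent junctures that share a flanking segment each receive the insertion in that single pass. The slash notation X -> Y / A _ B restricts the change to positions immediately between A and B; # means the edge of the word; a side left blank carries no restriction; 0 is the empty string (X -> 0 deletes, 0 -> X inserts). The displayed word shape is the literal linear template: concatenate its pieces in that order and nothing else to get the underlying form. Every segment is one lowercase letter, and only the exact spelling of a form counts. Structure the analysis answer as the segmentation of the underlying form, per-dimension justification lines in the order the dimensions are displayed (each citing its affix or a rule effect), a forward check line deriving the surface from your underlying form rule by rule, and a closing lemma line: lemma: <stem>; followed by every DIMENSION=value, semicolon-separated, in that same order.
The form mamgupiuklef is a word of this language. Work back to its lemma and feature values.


underlying: mam-gupi-uk-lev
TOR=pa - signalled by the affix -uk
RANK=lu - signalled by the affix -lev
ASPECT=ra - signalled by the affix mam-
check: mamgupiuklev -> mamgupiuklef
lemma: gupi; TOR=pa; RANK=lu; ASPECT=ra


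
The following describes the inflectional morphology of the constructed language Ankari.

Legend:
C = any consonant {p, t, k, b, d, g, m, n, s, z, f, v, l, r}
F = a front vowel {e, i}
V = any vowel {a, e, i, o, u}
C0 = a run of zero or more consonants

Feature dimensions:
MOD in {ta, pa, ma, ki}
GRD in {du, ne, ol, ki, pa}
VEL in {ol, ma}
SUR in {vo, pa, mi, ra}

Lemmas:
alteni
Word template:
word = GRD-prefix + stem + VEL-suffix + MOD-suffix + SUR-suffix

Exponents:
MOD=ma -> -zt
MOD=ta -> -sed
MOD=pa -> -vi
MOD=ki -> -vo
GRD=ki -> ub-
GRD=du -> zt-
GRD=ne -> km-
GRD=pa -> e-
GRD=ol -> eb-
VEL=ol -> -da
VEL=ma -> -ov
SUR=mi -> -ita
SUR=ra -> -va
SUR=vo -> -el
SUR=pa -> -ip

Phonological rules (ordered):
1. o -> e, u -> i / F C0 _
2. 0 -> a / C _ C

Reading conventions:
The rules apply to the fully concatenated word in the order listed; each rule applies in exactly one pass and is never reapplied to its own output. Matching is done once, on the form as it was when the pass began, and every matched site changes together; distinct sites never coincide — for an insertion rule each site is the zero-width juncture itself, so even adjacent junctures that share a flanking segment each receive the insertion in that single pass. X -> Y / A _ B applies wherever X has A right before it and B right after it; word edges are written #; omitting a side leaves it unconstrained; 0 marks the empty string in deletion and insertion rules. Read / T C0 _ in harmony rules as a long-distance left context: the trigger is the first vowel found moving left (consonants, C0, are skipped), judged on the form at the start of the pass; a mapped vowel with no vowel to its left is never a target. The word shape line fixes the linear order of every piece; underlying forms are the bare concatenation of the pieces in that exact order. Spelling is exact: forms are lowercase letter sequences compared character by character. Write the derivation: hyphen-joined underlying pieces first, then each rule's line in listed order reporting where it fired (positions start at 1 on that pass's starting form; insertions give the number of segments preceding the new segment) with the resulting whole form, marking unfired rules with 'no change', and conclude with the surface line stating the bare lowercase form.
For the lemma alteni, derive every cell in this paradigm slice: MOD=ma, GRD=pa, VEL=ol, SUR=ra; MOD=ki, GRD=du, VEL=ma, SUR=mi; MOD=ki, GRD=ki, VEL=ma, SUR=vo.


cell MOD=ma, GRD=pa, VEL=ol, SUR=ra:
underlying: e-alteni-da-zt-va
1. o -> e, u -> i / F C0 _: no change
2. 0 -> a / C _ C: inserts after position(s) 3, 10, 11: ealatenidazatava
surface: ealatenidazatava

cell MOD=ki, GRD=du, VEL=ma, SUR=mi:
underlying: zt-alteni-ov-vo-ita
1. o -> e, u -> i / F C0 _: fires at position(s) 9: ztaltenievvoita
2. 0 -> a / C _ C: inserts after position(s) 1, 4, 10: zatalatenievavoita
surface: zatalatenievavoita

cell MOD=ki, GRD=ki, VEL=ma, SUR=vo:
underlying: ub-alteni-ov-vo-el
1. o -> e, u -> i / F C0 _: fires at position(s) 9: ubaltenievvoel
2. 0 -> a / C _ C: inserts after position(s) 4, 10: ubalatenievavoel
surface: ubalatenievavoel


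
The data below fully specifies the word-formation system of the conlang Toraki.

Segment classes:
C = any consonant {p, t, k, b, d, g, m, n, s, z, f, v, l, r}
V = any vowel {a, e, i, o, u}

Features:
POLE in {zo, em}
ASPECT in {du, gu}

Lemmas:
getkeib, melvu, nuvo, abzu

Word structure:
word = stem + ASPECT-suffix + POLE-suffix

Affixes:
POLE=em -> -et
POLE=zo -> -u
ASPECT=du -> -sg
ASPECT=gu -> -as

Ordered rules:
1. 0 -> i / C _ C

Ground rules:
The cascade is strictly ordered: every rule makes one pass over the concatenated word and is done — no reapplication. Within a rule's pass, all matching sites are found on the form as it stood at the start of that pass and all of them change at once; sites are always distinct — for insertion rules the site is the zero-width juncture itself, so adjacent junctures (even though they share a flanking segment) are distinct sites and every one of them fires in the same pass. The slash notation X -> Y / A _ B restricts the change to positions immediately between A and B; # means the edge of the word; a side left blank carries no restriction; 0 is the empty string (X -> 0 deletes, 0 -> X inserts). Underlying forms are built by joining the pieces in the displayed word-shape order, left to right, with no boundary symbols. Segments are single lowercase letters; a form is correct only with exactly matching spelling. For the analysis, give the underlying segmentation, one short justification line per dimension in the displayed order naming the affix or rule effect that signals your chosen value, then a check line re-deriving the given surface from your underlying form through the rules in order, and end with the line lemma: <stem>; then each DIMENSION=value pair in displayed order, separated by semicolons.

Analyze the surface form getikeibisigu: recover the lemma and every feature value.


underlying: getkeib-sg-u
POLE=zo - signalled by the affix -u
ASPECT=du - signalled by the affix -sg
check: getkeibsgu -> getikeibisigu
lemma: getkeib; POLE=zo; ASPECT=du


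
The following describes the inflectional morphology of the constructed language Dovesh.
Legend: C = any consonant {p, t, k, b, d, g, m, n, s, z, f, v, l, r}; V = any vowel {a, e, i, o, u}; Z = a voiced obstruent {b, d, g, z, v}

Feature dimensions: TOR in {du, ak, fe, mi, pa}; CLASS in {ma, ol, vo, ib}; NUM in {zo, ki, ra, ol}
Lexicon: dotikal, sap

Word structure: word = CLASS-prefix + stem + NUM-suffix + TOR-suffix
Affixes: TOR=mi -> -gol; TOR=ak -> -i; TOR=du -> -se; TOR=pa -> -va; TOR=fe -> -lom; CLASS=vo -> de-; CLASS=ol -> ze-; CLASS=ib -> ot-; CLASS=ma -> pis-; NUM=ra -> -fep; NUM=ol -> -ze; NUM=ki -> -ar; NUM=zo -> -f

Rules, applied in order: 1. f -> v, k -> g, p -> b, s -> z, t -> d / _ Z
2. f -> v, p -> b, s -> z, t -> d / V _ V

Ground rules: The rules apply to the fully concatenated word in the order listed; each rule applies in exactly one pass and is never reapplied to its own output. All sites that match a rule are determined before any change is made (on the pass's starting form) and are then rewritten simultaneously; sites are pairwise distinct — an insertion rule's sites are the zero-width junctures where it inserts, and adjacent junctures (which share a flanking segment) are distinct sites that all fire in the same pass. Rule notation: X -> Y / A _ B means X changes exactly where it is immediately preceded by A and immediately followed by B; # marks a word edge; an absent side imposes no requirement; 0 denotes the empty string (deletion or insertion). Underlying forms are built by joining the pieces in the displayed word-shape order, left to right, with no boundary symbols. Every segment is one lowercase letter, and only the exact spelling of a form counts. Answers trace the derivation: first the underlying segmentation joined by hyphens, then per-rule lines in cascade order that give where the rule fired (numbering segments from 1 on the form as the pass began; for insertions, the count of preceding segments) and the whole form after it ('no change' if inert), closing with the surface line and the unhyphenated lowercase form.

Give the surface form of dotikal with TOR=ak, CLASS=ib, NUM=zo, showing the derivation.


underlying: ot-dotikal-f-i
1. f -> v, k -> g, p -> b, s -> z, t -> d / _ Z: fires at position(s) 2: oddotikalfi
2. f -> v, p -> b, s -> z, t -> d / V _ V: fires at position(s) 5: oddodikalfi
surface: oddodikalfi


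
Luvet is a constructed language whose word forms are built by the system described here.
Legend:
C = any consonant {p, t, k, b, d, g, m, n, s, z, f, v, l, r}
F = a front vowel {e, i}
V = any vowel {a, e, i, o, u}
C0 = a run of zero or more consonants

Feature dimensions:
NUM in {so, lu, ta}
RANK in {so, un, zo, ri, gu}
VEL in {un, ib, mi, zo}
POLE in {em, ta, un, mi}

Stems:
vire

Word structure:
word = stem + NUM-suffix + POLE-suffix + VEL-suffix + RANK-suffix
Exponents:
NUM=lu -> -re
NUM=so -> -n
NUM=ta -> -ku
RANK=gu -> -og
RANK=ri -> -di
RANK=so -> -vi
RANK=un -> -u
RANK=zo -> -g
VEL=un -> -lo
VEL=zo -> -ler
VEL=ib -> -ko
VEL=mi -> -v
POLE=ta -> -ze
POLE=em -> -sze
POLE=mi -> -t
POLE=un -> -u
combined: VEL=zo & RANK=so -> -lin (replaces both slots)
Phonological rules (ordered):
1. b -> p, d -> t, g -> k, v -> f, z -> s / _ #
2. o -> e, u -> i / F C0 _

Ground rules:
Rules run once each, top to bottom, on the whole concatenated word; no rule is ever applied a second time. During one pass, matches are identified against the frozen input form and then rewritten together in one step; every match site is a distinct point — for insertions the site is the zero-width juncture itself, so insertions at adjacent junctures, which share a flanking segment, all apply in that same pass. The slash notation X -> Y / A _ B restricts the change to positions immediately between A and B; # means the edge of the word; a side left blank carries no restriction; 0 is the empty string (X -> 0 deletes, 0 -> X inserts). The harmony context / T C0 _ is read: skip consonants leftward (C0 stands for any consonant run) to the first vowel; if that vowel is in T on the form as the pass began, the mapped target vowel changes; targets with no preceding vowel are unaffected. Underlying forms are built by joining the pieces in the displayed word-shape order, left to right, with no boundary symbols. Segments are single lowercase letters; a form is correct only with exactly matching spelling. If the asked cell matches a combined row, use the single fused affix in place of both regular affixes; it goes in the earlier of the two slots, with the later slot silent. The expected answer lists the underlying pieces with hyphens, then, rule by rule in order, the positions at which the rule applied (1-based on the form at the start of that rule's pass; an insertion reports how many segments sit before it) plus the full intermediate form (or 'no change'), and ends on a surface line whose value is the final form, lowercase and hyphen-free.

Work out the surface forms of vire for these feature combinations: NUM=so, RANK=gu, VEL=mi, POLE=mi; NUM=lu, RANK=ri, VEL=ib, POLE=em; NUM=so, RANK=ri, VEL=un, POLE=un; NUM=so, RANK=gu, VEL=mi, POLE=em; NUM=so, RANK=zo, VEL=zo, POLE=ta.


cell NUM=so, RANK=gu, VEL=mi, POLE=mi:
underlying: vire-n-t-v-og
1. b -> p, d -> t, g -> k, v -> f, z -> s / _ #: fires at position(s) 9: virentvok
2. o -> e, u -> i / F C0 _: fires at position(s) 8: virentvek
surface: virentvek

cell NUM=lu, RANK=ri, VEL=ib, POLE=em:
underlying: vire-re-sze-ko-di
1. b -> p, d -> t, g -> k, v -> f, z -> s / _ #: no change
2. o -> e, u -> i / F C0 _: fires at position(s) 11: virereszekedi
surface: virereszekedi

cell NUM=so, RANK=ri, VEL=un, POLE=un:
underlying: vire-n-u-lo-di
1. b -> p, d -> t, g -> k, v -> f, z -> s / _ #: no change
2. o -> e, u -> i / F C0 _: fires at position(s) 6: virenilodi
surface: virenilodi

cell NUM=so, RANK=gu, VEL=mi, POLE=em:
underlying: vire-n-sze-v-og
1. b -> p, d -> t, g -> k, v -> f, z -> s / _ #: fires at position(s) 11: virenszevok
2. o -> e, u -> i / F C0 _: fires at position(s) 10: virenszevek
surface: virenszevek

cell NUM=so, RANK=zo, VEL=zo, POLE=ta:
underlying: vire-n-ze-ler-g
1. b -> p, d -> t, g -> k, v -> f, z -> s / _ #: fires at position(s) 11: virenzelerk
2. o -> e, u -> i / F C0 _: no change
surface: virenzelerk


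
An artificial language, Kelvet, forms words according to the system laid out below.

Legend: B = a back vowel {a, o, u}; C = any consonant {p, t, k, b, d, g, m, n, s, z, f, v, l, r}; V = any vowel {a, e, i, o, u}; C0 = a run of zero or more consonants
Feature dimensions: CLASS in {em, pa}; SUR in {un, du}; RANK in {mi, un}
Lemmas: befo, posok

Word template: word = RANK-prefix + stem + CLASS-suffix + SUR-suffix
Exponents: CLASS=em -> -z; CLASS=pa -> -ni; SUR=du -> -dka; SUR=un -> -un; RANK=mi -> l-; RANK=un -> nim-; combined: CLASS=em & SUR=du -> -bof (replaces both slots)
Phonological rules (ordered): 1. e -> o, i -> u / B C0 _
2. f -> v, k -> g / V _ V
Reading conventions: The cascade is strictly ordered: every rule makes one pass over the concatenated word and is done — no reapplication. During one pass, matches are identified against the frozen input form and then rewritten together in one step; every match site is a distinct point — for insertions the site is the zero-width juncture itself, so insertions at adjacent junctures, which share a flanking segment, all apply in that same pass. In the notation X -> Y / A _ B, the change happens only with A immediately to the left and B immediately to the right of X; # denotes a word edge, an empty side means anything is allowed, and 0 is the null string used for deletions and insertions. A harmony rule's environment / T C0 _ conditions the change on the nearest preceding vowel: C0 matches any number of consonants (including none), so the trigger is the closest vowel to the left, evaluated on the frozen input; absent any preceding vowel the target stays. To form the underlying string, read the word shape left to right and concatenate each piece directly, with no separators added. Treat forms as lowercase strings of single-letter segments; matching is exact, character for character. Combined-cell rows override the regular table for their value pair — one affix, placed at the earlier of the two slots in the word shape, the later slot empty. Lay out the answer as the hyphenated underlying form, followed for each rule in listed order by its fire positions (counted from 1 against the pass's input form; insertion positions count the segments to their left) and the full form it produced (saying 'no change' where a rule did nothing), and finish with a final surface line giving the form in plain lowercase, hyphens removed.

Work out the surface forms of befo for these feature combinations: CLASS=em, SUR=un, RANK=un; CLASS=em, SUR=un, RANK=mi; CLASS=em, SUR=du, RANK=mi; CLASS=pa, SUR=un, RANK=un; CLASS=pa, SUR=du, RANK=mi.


cell CLASS=em, SUR=un, RANK=un:
underlying: nim-befo-z-un
1. e -> o, i -> u / B C0 _: no change
2. f -> v, k -> g / V _ V: fires at position(s) 6: nimbevozun
surface: nimbevozun

cell CLASS=em, SUR=un, RANK=mi:
underlying: l-befo-z-un
1. e -> o, i -> u / B C0 _: no change
2. f -> v, k -> g / V _ V: fires at position(s) 4: lbevozun
surface: lbevozun

cell CLASS=em, SUR=du, RANK=mi:
underlying: l-befo-bof
1. e -> o, i -> u / B C0 _: no change
2. f -> v, k -> g / V _ V: fires at position(s) 4: lbevobof
surface: lbevobof

cell CLASS=pa, SUR=un, RANK=un:
underlying: nim-befo-ni-un
1. e -> o, i -> u / B C0 _: fires at position(s) 9: nimbefonuun
2. f -> v, k -> g / V _ V: fires at position(s) 6: nimbevonuun
surface: nimbevonuun

cell CLASS=pa, SUR=du, RANK=mi:
underlying: l-befo-ni-dka
1. e -> o, i -> u / B C0 _: fires at position(s) 7: lbefonudka
2. f -> v, k -> g / V _ V: fires at position(s) 4: lbevonudka
surface: lbevonudka


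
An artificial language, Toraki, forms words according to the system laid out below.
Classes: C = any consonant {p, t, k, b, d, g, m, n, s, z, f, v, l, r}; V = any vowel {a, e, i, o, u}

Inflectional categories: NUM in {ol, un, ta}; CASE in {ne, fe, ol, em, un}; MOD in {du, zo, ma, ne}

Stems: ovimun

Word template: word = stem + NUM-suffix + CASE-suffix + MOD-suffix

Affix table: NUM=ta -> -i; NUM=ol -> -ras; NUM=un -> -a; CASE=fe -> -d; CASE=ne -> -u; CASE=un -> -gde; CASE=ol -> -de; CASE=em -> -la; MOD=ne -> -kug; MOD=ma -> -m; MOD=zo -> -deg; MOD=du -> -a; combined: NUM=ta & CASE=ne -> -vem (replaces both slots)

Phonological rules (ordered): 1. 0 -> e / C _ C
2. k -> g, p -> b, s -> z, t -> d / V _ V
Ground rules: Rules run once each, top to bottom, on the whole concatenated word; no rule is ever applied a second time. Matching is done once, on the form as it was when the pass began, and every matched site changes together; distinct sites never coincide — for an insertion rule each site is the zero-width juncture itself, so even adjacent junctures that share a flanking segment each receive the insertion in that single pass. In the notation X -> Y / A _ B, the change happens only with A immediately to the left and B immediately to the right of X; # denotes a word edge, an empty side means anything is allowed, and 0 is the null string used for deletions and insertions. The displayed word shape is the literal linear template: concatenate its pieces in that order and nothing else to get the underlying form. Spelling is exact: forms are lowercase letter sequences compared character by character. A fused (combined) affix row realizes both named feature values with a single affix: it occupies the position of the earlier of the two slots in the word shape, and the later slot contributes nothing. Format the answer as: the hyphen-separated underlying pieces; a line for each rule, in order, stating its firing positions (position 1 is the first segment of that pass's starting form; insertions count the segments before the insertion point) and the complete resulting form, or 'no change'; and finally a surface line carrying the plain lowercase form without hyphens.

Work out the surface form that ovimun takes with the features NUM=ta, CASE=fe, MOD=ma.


underlying: ovimun-i-d-m
1. 0 -> e / C _ C: inserts after position(s) 8: ovimunidem
2. k -> g, p -> b, s -> z, t -> d / V _ V: no change
surface: ovimunidem


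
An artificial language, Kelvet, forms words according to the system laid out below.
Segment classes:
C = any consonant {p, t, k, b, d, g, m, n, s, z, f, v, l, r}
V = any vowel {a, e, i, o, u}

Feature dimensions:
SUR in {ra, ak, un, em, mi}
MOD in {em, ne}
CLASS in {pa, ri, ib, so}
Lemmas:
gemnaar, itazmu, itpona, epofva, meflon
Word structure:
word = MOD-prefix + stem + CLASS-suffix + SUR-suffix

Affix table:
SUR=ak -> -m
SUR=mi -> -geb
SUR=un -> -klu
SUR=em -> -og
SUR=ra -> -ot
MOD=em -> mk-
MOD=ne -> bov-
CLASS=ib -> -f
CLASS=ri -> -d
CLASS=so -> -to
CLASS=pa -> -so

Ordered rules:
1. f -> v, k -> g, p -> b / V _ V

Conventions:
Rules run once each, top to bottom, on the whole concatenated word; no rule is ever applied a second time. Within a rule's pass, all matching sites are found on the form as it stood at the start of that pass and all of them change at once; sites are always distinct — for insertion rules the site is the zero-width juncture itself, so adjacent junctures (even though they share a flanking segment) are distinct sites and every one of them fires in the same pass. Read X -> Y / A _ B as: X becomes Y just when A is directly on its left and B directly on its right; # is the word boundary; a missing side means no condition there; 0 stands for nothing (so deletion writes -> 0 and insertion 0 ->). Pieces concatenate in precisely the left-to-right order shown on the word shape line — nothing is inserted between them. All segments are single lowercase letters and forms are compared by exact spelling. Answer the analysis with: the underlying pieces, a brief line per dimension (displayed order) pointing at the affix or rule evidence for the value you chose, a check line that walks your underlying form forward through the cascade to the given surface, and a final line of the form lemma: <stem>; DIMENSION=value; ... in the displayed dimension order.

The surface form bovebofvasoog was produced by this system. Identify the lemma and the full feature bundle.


underlying: bov-epofva-so-og
SUR=em - signalled by the affix -og
MOD=ne - signalled by the affix bov-
CLASS=pa - signalled by the affix -so
check: bovepofvasoog -> bovebofvasoog
lemma: epofva; SUR=em; MOD=ne; CLASS=pa


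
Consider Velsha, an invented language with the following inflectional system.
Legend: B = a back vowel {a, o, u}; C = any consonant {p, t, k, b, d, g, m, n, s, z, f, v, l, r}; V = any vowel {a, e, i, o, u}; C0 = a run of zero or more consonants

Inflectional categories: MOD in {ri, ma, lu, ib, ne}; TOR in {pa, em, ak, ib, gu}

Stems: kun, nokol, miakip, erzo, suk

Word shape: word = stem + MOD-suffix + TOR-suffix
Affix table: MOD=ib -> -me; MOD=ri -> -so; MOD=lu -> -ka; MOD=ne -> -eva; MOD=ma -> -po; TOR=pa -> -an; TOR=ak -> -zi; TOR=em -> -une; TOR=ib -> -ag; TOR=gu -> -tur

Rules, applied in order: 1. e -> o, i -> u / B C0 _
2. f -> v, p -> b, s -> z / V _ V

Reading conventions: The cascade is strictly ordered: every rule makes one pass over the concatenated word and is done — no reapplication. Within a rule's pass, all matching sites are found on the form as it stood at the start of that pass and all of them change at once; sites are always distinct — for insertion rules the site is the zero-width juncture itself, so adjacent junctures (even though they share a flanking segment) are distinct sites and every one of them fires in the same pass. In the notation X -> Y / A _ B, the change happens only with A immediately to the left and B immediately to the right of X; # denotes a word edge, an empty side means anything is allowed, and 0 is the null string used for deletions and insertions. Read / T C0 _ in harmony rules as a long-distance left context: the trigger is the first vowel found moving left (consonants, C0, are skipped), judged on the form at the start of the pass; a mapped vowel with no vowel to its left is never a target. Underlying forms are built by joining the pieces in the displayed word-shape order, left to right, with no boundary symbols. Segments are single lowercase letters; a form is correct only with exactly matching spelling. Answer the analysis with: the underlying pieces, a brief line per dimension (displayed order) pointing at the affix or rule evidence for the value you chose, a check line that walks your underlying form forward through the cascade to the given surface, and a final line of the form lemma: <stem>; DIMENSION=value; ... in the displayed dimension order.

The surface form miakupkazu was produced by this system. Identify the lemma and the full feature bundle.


underlying: miakip-ka-zi
MOD=lu - signalled by the affix -ka
TOR=ak - signalled by the affix -zi
check: miakipkazi -> miakupkazu -> miakupkazu
lemma: miakip; MOD=lu; TOR=ak


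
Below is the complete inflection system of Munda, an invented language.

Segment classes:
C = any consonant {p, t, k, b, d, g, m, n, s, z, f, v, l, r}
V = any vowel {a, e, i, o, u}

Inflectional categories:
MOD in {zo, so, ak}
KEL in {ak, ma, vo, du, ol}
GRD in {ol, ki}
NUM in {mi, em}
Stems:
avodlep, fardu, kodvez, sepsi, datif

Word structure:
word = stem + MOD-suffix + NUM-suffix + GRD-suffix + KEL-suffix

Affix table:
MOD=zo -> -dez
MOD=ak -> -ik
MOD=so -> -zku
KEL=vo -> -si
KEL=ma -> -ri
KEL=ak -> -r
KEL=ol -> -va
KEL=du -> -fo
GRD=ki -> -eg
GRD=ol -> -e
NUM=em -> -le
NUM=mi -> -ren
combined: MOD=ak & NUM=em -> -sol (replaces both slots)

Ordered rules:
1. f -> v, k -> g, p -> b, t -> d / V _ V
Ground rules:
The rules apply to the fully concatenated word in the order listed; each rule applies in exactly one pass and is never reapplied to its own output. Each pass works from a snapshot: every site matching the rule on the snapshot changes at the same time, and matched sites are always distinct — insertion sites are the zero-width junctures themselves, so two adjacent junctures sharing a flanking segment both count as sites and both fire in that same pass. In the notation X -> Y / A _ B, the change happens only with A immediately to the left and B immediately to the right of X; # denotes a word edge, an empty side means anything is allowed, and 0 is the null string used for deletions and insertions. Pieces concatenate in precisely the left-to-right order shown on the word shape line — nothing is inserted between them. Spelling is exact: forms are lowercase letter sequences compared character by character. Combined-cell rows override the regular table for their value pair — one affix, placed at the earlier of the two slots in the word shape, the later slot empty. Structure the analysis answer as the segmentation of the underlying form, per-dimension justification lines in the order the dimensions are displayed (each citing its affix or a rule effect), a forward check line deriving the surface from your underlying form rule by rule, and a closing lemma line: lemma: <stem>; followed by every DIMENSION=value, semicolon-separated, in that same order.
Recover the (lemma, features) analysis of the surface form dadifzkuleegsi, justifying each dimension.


underlying: datif-zku-le-eg-si
MOD=so - signalled by the affix -zku
KEL=vo - signalled by the affix -si
GRD=ki - signalled by the affix -eg
NUM=em - signalled by the affix -le
check: datifzkuleegsi -> dadifzkuleegsi
lemma: datif; MOD=so; KEL=vo; GRD=ki; NUM=em


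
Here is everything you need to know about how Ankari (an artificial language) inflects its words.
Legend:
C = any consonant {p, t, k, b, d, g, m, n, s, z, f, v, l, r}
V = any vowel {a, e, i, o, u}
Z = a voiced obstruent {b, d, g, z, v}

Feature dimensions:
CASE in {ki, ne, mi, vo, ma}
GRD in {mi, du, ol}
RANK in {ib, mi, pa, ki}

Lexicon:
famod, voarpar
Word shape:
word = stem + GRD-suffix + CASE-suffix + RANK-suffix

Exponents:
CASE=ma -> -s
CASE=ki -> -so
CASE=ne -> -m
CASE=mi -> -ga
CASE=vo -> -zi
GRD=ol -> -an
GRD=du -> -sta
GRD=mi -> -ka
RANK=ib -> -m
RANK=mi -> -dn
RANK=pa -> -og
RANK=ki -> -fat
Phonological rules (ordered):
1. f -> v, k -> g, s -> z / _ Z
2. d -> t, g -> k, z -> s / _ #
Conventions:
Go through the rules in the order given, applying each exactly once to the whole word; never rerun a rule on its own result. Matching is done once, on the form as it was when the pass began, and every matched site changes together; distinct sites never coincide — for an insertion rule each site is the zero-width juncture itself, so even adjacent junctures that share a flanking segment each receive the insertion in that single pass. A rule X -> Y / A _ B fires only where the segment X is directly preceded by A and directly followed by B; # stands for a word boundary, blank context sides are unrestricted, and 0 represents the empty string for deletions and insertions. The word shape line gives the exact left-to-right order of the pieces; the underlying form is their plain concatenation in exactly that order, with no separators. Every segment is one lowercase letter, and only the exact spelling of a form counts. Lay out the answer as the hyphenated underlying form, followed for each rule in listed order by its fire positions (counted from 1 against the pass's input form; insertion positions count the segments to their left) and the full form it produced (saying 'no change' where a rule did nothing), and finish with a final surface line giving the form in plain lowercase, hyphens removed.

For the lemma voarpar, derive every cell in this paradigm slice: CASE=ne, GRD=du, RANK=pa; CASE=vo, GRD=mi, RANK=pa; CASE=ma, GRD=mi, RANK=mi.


cell CASE=ne, GRD=du, RANK=pa:
underlying: voarpar-sta-m-og
1. f -> v, k -> g, s -> z / _ Z: no change
2. d -> t, g -> k, z -> s / _ #: fires at position(s) 13: voarparstamok
surface: voarparstamok

cell CASE=vo, GRD=mi, RANK=pa:
underlying: voarpar-ka-zi-og
1. f -> v, k -> g, s -> z / _ Z: no change
2. d -> t, g -> k, z -> s / _ #: fires at position(s) 13: voarparkaziok
surface: voarparkaziok

cell CASE=ma, GRD=mi, RANK=mi:
underlying: voarpar-ka-s-dn
1. f -> v, k -> g, s -> z / _ Z: fires at position(s) 10: voarparkazdn
2. d -> t, g -> k, z -> s / _ #: no change
surface: voarparkazdn


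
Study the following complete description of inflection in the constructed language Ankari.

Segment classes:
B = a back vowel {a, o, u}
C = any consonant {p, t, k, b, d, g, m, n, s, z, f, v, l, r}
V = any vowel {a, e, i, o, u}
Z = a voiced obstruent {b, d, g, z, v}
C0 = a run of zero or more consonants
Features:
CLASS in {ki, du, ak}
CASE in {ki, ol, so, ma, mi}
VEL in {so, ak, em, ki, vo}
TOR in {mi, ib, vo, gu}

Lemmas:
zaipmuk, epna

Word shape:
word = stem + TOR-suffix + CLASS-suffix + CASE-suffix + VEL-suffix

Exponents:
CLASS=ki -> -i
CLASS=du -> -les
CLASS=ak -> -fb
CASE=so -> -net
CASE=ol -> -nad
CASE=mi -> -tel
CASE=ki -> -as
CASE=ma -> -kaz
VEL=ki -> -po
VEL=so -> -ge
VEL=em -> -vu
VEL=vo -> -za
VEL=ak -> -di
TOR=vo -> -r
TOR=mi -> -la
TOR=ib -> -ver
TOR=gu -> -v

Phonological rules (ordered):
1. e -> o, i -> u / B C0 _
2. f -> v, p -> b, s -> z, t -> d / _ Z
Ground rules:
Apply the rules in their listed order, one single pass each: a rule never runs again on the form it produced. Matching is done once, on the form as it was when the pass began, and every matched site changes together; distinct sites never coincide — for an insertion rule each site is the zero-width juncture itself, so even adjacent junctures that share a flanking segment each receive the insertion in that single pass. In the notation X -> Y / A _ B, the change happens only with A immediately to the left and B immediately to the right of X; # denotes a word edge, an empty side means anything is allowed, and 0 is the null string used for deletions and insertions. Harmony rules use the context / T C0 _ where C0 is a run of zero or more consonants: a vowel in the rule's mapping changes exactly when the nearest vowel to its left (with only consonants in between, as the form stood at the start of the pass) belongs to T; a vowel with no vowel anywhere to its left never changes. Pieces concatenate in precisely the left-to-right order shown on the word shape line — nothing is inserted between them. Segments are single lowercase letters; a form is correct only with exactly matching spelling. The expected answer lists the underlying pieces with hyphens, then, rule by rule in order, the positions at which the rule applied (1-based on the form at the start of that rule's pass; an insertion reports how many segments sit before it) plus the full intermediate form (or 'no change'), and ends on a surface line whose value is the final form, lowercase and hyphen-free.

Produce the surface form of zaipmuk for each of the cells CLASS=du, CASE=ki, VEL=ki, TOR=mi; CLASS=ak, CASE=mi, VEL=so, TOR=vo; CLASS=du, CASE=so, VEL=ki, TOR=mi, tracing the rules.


cell CLASS=du, CASE=ki, VEL=ki, TOR=mi:
underlying: zaipmuk-la-les-as-po
1. e -> o, i -> u / B C0 _: fires at position(s) 3, 11: zaupmuklalosaspo
2. f -> v, p -> b, s -> z, t -> d / _ Z: no change
surface: zaupmuklalosaspo

cell CLASS=ak, CASE=mi, VEL=so, TOR=vo:
underlying: zaipmuk-r-fb-tel-ge
1. e -> o, i -> u / B C0 _: fires at position(s) 3, 12: zaupmukrfbtolge
2. f -> v, p -> b, s -> z, t -> d / _ Z: fires at position(s) 9: zaupmukrvbtolge
surface: zaupmukrvbtolge

cell CLASS=du, CASE=so, VEL=ki, TOR=mi:
underlying: zaipmuk-la-les-net-po
1. e -> o, i -> u / B C0 _: fires at position(s) 3, 11: zaupmuklalosnetpo
2. f -> v, p -> b, s -> z, t -> d / _ Z: no change
surface: zaupmuklalosnetpo
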